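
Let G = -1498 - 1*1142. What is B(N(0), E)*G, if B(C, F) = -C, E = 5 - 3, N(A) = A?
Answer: 0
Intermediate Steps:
G = -2640 (G = -1498 - 1142 = -2640)
E = 2
B(N(0), E)*G = -1*0*(-2640) = 0*(-2640) = 0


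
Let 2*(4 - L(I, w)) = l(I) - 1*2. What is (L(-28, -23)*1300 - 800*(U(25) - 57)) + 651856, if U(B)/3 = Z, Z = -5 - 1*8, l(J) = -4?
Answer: 737756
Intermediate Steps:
Z = -13 (Z = -5 - 8 = -13)
U(B) = -39 (U(B) = 3*(-13) = -39)
L(I, w) = 7 (L(I, w) = 4 - (-4 - 1*2)/2 = 4 - (-4 - 2)/2 = 4 - ½*(-6) = 4 + 3 = 7)
(L(-28, -23)*1300 - 800*(U(25) - 57)) + 651856 = (7*1300 - 800*(-39 - 57)) + 651856 = (9100 - 800*(-96)) + 651856 = (9100 + 76800) + 651856 = 85900 + 651856 = 737756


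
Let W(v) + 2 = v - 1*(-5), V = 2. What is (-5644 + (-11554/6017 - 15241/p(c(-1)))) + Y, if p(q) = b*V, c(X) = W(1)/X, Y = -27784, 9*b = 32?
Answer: -13698806993/385088 ≈ -35573.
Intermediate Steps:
W(v) = 3 + v (W(v) = -2 + (v - 1*(-5)) = -2 + (v + 5) = -2 + (5 + v) = 3 + v)
b = 32/9 (b = (1/9)*32 = 32/9 ≈ 3.5556)
c(X) = 4/X (c(X) = (3 + 1)/X = 4/X)
p(q) = 64/9 (p(q) = (32/9)*2 = 64/9)
(-5644 + (-11554/6017 - 15241/p(c(-1)))) + Y = (-5644 + (-11554/6017 - 15241/64/9)) - 27784 = (-5644 + (-11554*1/6017 - 15241*9/64)) - 27784 = (-5644 + (-11554/6017 - 137169/64)) - 27784 = (-5644 - 826085329/385088) - 27784 = -2999522001/385088 - 27784 = -13698806993/385088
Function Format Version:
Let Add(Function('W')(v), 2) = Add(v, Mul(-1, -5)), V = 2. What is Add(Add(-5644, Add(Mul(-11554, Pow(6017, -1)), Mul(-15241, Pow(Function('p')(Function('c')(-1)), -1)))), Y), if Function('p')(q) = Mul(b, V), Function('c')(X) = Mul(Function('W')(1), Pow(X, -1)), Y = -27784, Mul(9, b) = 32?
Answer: Rational(-13698806993, 385088) ≈ -35573.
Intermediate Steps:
Function('W')(v) = Add(3, v) (Function('W')(v) = Add(-2, Add(v, Mul(-1, -5))) = Add(-2, Add(v, 5)) = Add(-2, Add(5, v)) = Add(3, v))
b = Rational(32, 9) (b = Mul(Rational(1, 9), 32) = Rational(32, 9) ≈ 3.5556)
Function('c')(X) = Mul(4, Pow(X, -1)) (Function('c')(X) = Mul(Add(3, 1), Pow(X, -1)) = Mul(4, Pow(X, -1)))
Function('p')(q) = Rational(64, 9) (Function('p')(q) = Mul(Rational(32, 9), 2) = Rational(64, 9))
Add(Add(-5644, Add(Mul(-11554, Pow(6017, -1)), Mul(-15241, Pow(Function('p')(Function('c')(-1)), -1)))), Y) = Add(Add(-5644, Add(Mul(-11554, Pow(6017, -1)), Mul(-15241, Pow(Rational(64, 9), -1)))), -27784) = Add(Add(-5644, Add(Mul(-11554, Rational(1, 6017)), Mul(-15241, Rational(9, 64)))), -27784) = Add(Add(-5644, Add(Rational(-11554, 6017), Rational(-137169, 64))), -27784) = Add(Add(-5644, Rational(-826085329, 385088)), -27784) = Add(Rational(-2999522001, 385088), -27784) = Rational(-13698806993, 385088)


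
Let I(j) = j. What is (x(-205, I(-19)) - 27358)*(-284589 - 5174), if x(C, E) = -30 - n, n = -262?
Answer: 7860111138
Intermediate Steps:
x(C, E) = 232 (x(C, E) = -30 - 1*(-262) = -30 + 262 = 232)
(x(-205, I(-19)) - 27358)*(-284589 - 5174) = (232 - 27358)*(-284589 - 5174) = -27126*(-289763) = 7860111138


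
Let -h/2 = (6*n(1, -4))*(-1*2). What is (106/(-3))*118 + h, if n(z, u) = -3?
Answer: -12724/3 ≈ -4241.3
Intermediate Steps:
h = -72 (h = -2*6*(-3)*(-1*2) = -(-36)*(-2) = -2*36 = -72)
(106/(-3))*118 + h = (106/(-3))*118 - 72 = (106*(-⅓))*118 - 72 = -106/3*118 - 72 = -12508/3 - 72 = -12724/3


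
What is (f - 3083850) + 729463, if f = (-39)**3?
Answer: -2413706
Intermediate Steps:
f = -59319
(f - 3083850) + 729463 = (-59319 - 3083850) + 729463 = -3143169 + 729463 = -2413706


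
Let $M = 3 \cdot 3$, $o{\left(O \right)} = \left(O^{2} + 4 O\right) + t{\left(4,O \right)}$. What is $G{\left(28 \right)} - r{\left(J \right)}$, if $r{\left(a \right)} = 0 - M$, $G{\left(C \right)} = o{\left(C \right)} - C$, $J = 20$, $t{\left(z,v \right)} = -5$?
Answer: $872$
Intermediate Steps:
$o{\left(O \right)} = -5 + O^{2} + 4 O$ ($o{\left(O \right)} = \left(O^{2} + 4 O\right) - 5 = -5 + O^{2} + 4 O$)
$G{\left(C \right)} = -5 + C^{2} + 3 C$ ($G{\left(C \right)} = \left(-5 + C^{2} + 4 C\right) - C = -5 + C^{2} + 3 C$)
$M = 9$
$r{\left(a \right)} = -9$ ($r{\left(a \right)} = 0 - 9 = -9$)
$G{\left(28 \right)} - r{\left(J \right)} = \left(-5 + 28^{2} + 3 \cdot 28\right) - -9 = \left(-5 + 784 + 84\right) + 9 = 863 + 9 = 872$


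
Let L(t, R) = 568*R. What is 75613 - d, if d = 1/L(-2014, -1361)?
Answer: 58452478425/773048 ≈ 75613.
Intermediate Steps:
d = -1/773048 (d = 1/(568*(-1361)) = 1/(-773048) = -1/773048 ≈ -1.2936e-6)
75613 - d = 75613 - 1*(-1/773048) = 75613 + 1/773048 = 58452478425/773048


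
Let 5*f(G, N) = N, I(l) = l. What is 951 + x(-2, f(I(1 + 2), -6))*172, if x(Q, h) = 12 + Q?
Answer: 2671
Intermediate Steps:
f(G, N) = N/5
951 + x(-2, f(I(1 + 2), -6))*172 = 951 + (12 - 2)*172 = 951 + 10*172 = 951 + 1720 = 2671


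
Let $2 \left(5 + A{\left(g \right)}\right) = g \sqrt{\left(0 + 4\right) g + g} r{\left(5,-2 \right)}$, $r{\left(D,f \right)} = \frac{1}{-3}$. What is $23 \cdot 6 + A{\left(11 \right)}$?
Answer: $133 - \frac{11 \sqrt{55}}{6} \approx 119.4$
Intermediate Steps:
$r{\left(D,f \right)} = - \frac{1}{3}$
$A{\left(g \right)} = -5 - \frac{\sqrt{5} g^{\frac{3}{2}}}{6}$ ($A{\left(g \right)} = -5 + \frac{g \sqrt{\left(0 + 4\right) g + g} \left(- \frac{1}{3}\right)}{2} = -5 + \frac{g \sqrt{4 g + g} \left(- \frac{1}{3}\right)}{2} = -5 + \frac{g \sqrt{5 g} \left(- \frac{1}{3}\right)}{2} = -5 + \frac{g \sqrt{5} \sqrt{g} \left(- \frac{1}{3}\right)}{2} = -5 + \frac{\sqrt{5} g^{\frac{3}{2}} \left(- \frac{1}{3}\right)}{2} = -5 + \frac{\left(- \frac{1}{3}\right) \sqrt{5} g^{\frac{3}{2}}}{2} = -5 - \frac{\sqrt{5} g^{\frac{3}{2}}}{6}$)
$23 \cdot 6 + A{\left(11 \right)} = 23 \cdot 6 - \left(5 + \frac{\sqrt{5} \cdot 11^{\frac{3}{2}}}{6}\right) = 138 - \left(5 + \frac{\sqrt{5} \cdot 11 \sqrt{11}}{6}\right) = 138 - \left(5 + \frac{11 \sqrt{55}}{6}\right) = 133 - \frac{11 \sqrt{55}}{6}$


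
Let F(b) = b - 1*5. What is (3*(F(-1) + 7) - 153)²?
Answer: 22500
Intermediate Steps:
F(b) = -5 + b (F(b) = b - 5 = -5 + b)
(3*(F(-1) + 7) - 153)² = (3*((-5 - 1) + 7) - 153)² = (3*(-6 + 7) - 153)² = (3*1 - 153)² = (3 - 153)² = (-150)² = 22500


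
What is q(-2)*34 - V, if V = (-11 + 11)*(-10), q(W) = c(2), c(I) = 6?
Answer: 204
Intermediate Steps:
q(W) = 6
V = 0 (V = 0*(-10) = 0)
q(-2)*34 - V = 6*34 - 1*0 = 204 + 0 = 204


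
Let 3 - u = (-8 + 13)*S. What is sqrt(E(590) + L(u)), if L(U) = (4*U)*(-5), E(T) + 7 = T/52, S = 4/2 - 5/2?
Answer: I*sqrt(71422)/26 ≈ 10.279*I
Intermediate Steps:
S = -1/2 (S = 4*(1/2) - 5*1/2 = 2 - 5/2 = -1/2 ≈ -0.50000)
E(T) = -7 + T/52
u = 11/2 (u = 3 - (-8 + 13)*(-1)/2 = 3 - 5*(-1)/2 = 3 - 1*(-5/2) = 3 + 5/2 = 11/2 ≈ 5.5000)
L(U) = -20*U
sqrt(E(590) + L(u)) = sqrt((-7 + (1/52)*590) - 20*11/2) = sqrt((-7 + 295/26) - 110) = sqrt(113/26 - 110) = sqrt(-2747/26) = I*sqrt(71422)/26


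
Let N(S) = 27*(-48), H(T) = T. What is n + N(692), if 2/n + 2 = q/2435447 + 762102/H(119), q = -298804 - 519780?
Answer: -171755319190169/132527284408 ≈ -1296.0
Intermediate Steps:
q = -818584
N(S) = -1296
n = 41402599/132527284408 (n = 2/(-2 + (-818584/2435447 + 762102/119)) = 2/(-2 + 265137374014/41402599) = 2/(265054568816/41402599) = 2*(41402599/265054568816) = 41402599/132527284408 ≈ 0.00031241)
n + N(692) = 41402599/132527284408 - 1296 = -171755319190169/132527284408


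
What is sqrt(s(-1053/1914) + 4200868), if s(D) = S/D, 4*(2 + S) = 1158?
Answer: sqrt(57498528477)/117 ≈ 2049.5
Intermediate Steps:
S = 575/2 (S = -2 + (1/4)*1158 = -2 + 579/2 = 575/2 ≈ 287.50)
s(D) = 575/(2*D)
sqrt(s(-1053/1914) + 4200868) = sqrt(575/(2*((-1053/1914))) + 4200868) = sqrt(575/(2*((-1053*1/1914))) + 4200868) = sqrt(575/(2*(-351/638)) + 4200868) = sqrt((575/2)*(-638/351) + 4200868) = sqrt(-183425/351 + 4200868) = sqrt(1474321243/351) = sqrt(57498528477)/117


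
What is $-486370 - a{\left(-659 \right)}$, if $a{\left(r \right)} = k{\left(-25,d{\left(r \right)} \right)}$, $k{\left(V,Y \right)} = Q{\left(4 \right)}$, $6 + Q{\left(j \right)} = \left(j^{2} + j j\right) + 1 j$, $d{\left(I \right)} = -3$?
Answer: $-486400$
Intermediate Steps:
$Q{\left(j \right)} = -6 + j + 2 j^{2}$ ($Q{\left(j \right)} = -6 + \left(\left(j^{2} + j j\right) + 1 j\right) = -6 + \left(\left(j^{2} + j^{2}\right) + j\right) = -6 + \left(2 j^{2} + j\right) = -6 + \left(j + 2 j^{2}\right) = -6 + j + 2 j^{2}$)
$k{\left(V,Y \right)} = 30$ ($k{\left(V,Y \right)} = -6 + 4 + 2 \cdot 4^{2} = -6 + 4 + 2 \cdot 16 = -6 + 4 + 32 = 30$)
$a{\left(r \right)} = 30$
$-486370 - a{\left(-659 \right)} = -486370 - 30 = -486400$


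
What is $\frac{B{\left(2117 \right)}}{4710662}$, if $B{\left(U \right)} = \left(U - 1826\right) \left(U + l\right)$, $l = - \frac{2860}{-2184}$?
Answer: $\frac{8629993}{65949268} \approx 0.13086$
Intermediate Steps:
$l = \frac{55}{42}$ ($l = \left(-2860\right) \left(- \frac{1}{2184}\right) = \frac{55}{42} \approx 1.3095$)
$B{\left(U \right)} = \left(-1826 + U\right) \left(\frac{55}{42} + U\right)$ ($B{\left(U \right)} = \left(U - 1826\right) \left(U + \frac{55}{42}\right) = \left(-1826 + U\right) \left(\frac{55}{42} + U\right)$)
$\frac{B{\left(2117 \right)}}{4710662} = \frac{- \frac{50215}{21} + 2117^{2} - \frac{162240529}{42}}{4710662} = \left(- \frac{50215}{21} + 4481689 - \frac{162240529}{42}\right) \frac{1}{4710662} = \frac{8629993}{14} \cdot \frac{1}{4710662} = \frac{8629993}{65949268}$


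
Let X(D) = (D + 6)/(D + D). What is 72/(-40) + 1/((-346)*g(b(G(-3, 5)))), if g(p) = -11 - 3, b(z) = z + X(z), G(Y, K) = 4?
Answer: -43591/24220 ≈ -1.7998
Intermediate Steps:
X(D) = (6 + D)/(2*D) (X(D) = (6 + D)/((2*D)) = (6 + D)*(1/(2*D)) = (6 + D)/(2*D))
b(z) = z + (6 + z)/(2*z)
g(p) = -14
72/(-40) + 1/((-346)*g(b(G(-3, 5)))) = 72/(-40) + 1/(-346*(-14)) = 72*(-1/40) - 1/346*(-1/14) = -9/5 + 1/4844 = -43591/24220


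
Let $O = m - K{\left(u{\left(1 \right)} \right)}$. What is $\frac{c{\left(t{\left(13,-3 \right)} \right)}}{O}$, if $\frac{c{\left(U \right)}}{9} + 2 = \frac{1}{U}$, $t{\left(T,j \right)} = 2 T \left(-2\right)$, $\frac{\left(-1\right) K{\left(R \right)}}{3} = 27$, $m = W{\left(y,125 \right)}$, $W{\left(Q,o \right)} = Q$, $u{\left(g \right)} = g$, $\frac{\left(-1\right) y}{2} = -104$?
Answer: $- \frac{945}{15028} \approx -0.062883$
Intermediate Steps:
$y = 208$ ($y = \left(-2\right) \left(-104\right) = 208$)
$m = 208$
$K{\left(R \right)} = -81$ ($K{\left(R \right)} = \left(-3\right) 27 = -81$)
$t{\left(T,j \right)} = - 4 T$
$c{\left(U \right)} = -18 + \frac{9}{U}$
$O = 289$ ($O = 208 - -81 = 208 + 81 = 289$)
$\frac{c{\left(t{\left(13,-3 \right)} \right)}}{O} = \frac{-18 + \frac{9}{\left(-4\right) 13}}{289} = \left(-18 + \frac{9}{-52}\right) \frac{1}{289} = \left(-18 + 9 \left(- \frac{1}{52}\right)\right) \frac{1}{289} = \left(-18 - \frac{9}{52}\right) \frac{1}{289} = \left(- \frac{945}{52}\right) \frac{1}{289} = - \frac{945}{15028}$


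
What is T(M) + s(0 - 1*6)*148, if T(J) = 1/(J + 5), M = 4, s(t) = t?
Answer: -7991/9 ≈ -887.89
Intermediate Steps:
T(J) = 1/(5 + J)
T(M) + s(0 - 1*6)*148 = 1/(5 + 4) + (0 - 1*6)*148 = 1/9 + (0 - 6)*148 = 1/9 - 6*148 = 1/9 - 888 = -7991/9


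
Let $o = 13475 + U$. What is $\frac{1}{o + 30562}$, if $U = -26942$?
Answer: $\frac{1}{17095} \approx 5.8497 \cdot 10^{-5}$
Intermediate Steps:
$o = -13467$ ($o = 13475 - 26942 = -13467$)
$\frac{1}{o + 30562} = \frac{1}{-13467 + 30562} = \frac{1}{17095}$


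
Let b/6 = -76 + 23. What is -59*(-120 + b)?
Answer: 25842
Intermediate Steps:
b = -318 (b = 6*(-76 + 23) = 6*(-53) = -318)
-59*(-120 + b) = -59*(-120 - 318) = -59*(-438) = 25842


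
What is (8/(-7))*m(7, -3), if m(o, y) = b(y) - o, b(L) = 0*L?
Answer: 8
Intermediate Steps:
b(L) = 0
m(o, y) = -o (m(o, y) = 0 - o = -o)
(8/(-7))*m(7, -3) = (8/(-7))*(-1*7) = (8*(-⅐))*(-7) = -8/7*(-7) = 8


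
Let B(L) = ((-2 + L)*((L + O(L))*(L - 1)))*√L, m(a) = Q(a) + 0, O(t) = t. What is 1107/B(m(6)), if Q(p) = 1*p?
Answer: 123*√6/160 ≈ 1.8830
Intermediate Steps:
Q(p) = p
m(a) = a (m(a) = a + 0 = a)
B(L) = 2*L^(3/2)*(-1 + L)*(-2 + L) (B(L) = ((-2 + L)*((L + L)*(L - 1)))*√L = ((-2 + L)*((2*L)*(-1 + L)))*√L = ((-2 + L)*(2*L*(-1 + L)))*√L = (2*L*(-1 + L)*(-2 + L))*√L = 2*L^(3/2)*(-1 + L)*(-2 + L))
1107/B(m(6)) = 1107/((2*6^(3/2)*(2 + 6² - 3*6))) = 1107/((2*(6*√6)*(2 + 36 - 18))) = 1107/((2*(6*√6)*20)) = 1107/((240*√6)) = 1107*(√6/1440) = 123*√6/160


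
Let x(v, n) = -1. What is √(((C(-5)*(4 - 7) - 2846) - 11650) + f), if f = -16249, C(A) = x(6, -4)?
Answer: I*√30742 ≈ 175.33*I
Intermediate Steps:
C(A) = -1
√(((C(-5)*(4 - 7) - 2846) - 11650) + f) = √(((-(4 - 7) - 2846) - 11650) - 16249) = √(((-1*(-3) - 2846) - 11650) - 16249) = √(((3 - 2846) - 11650) - 16249) = √((-2843 - 11650) - 16249) = √(-14493 - 16249) = √(-30742) = I*√30742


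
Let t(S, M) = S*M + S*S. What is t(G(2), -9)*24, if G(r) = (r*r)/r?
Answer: -336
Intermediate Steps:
G(r) = r (G(r) = r²/r = r)
t(S, M) = S² + M*S (t(S, M) = M*S + S² = S² + M*S)
t(G(2), -9)*24 = (2*(-9 + 2))*24 = (2*(-7))*24 = -14*24 = -336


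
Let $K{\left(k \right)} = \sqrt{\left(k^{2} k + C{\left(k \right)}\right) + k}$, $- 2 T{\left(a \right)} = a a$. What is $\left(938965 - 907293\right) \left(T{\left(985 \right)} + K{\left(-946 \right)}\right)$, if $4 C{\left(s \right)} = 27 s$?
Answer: $-15364483100 + 110852 i \sqrt{69110030} \approx -1.5364 \cdot 10^{10} + 9.2154 \cdot 10^{8} i$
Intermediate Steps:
$C{\left(s \right)} = \frac{27 s}{4}$
$T{\left(a \right)} = - \frac{a^{2}}{2}$ ($T{\left(a \right)} = - \frac{a a}{2} = - \frac{a^{2}}{2}$)
$K{\left(k \right)} = \sqrt{k^{3} + \frac{31 k}{4}}$ ($K{\left(k \right)} = \sqrt{\left(k^{2} k + \frac{27 k}{4}\right) + k} = \sqrt{\left(k^{3} + \frac{27 k}{4}\right) + k} = \sqrt{k^{3} + \frac{31 k}{4}}$)
$\left(938965 - 907293\right) \left(T{\left(985 \right)} + K{\left(-946 \right)}\right) = \left(938965 - 907293\right) \left(- \frac{985^{2}}{2} + \frac{\sqrt{- 946 \left(31 + 4 \left(-946\right)^{2}\right)}}{2}\right) = 31672 \left(\left(- \frac{1}{2}\right) 970225 + \frac{\sqrt{- 946 \left(31 + 4 \cdot 894916\right)}}{2}\right) = 31672 \left(- \frac{970225}{2} + \frac{\sqrt{- 946 \left(31 + 3579664\right)}}{2}\right) = 31672 \left(- \frac{970225}{2} + \frac{\sqrt{\left(-946\right) 3579695}}{2}\right) = 31672 \left(- \frac{970225}{2} + \frac{\sqrt{-3386391470}}{2}\right) = 31672 \left(- \frac{970225}{2} + \frac{7 i \sqrt{69110030}}{2}\right) = -15364483100 + 110852 i \sqrt{69110030}$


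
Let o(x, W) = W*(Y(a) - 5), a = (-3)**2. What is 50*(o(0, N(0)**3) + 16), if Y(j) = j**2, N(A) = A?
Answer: 800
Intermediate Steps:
a = 9
o(x, W) = 76*W (o(x, W) = W*(9**2 - 5) = W*(81 - 5) = W*76 = 76*W)
50*(o(0, N(0)**3) + 16) = 50*(76*0**3 + 16) = 50*(76*0 + 16) = 50*(0 + 16) = 50*16 = 800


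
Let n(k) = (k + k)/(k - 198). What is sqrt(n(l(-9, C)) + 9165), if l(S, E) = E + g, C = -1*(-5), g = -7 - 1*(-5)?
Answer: sqrt(38721995)/65 ≈ 95.734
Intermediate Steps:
g = -2 (g = -7 + 5 = -2)
C = 5
l(S, E) = -2 + E (l(S, E) = E - 2 = -2 + E)
n(k) = 2*k/(-198 + k) (n(k) = (2*k)/(-198 + k) = 2*k/(-198 + k))
sqrt(n(l(-9, C)) + 9165) = sqrt(2*(-2 + 5)/(-198 + (-2 + 5)) + 9165) = sqrt(2*3/(-198 + 3) + 9165) = sqrt(2*3/(-195) + 9165) = sqrt(2*3*(-1/195) + 9165) = sqrt(-2/65 + 9165) = sqrt(595723/65) = sqrt(38721995)/65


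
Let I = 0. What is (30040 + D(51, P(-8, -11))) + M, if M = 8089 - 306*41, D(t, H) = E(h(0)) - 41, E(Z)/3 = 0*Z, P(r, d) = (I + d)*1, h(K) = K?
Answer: 25542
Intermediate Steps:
P(r, d) = d (P(r, d) = (0 + d)*1 = d*1 = d)
E(Z) = 0 (E(Z) = 3*(0*Z) = 3*0 = 0)
D(t, H) = -41 (D(t, H) = 0 - 41 = -41)
M = -4457 (M = 8089 - 12546 = -4457)
(30040 + D(51, P(-8, -11))) + M = (30040 - 41) - 4457 = 29999 - 4457 = 25542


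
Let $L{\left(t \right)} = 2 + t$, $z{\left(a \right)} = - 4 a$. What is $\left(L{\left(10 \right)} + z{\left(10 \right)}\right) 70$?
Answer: $-1960$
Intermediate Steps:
$\left(L{\left(10 \right)} + z{\left(10 \right)}\right) 70 = \left(\left(2 + 10\right) - 40\right) 70 = \left(12 - 40\right) 70 = \left(-28\right) 70 = -1960$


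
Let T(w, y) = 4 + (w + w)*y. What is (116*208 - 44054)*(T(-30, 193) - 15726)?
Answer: 544019652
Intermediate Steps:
T(w, y) = 4 + 2*w*y (T(w, y) = 4 + (2*w)*y = 4 + 2*w*y)
(116*208 - 44054)*(T(-30, 193) - 15726) = (116*208 - 44054)*((4 + 2*(-30)*193) - 15726) = (24128 - 44054)*((4 - 11580) - 15726) = -19926*(-11576 - 15726) = -19926*(-27302) = 544019652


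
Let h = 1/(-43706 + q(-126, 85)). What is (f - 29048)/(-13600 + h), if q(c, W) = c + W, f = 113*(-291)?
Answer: 2709295457/594959201 ≈ 4.5537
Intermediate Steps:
f = -32883
q(c, W) = W + c
h = -1/43747 (h = 1/(-43706 + (85 - 126)) = 1/(-43706 - 41) = 1/(-43747) = -1/43747 ≈ -2.2859e-5)
(f - 29048)/(-13600 + h) = (-32883 - 29048)/(-13600 - 1/43747) = -61931/(-594959201/43747) = -61931*(-43747/594959201) = 2709295457/594959201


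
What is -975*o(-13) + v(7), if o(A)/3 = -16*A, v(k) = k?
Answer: -608393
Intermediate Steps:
o(A) = -48*A (o(A) = 3*(-16*A) = -48*A)
-975*o(-13) + v(7) = -(-46800)*(-13) + 7 = -975*624 + 7 = -608400 + 7 = -608393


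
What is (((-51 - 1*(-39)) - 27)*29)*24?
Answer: -27144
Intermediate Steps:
(((-51 - 1*(-39)) - 27)*29)*24 = (((-51 + 39) - 27)*29)*24 = ((-12 - 27)*29)*24 = -39*29*24 = -1131*24 = -27144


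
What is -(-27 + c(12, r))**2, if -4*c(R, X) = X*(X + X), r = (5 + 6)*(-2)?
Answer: -72361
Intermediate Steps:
r = -22 (r = 11*(-2) = -22)
c(R, X) = -X**2/2 (c(R, X) = -X*(X + X)/4 = -X*2*X/4 = -X**2/2)
-(-27 + c(12, r))**2 = -(-27 - 1/2*(-22)**2)**2 = -(-27 - 1/2*484)**2 = -(-27 - 242)**2 = -1*(-269)**2 = -1*72361 = -72361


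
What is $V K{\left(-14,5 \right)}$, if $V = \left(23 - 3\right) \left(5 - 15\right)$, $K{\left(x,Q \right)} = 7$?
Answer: $-1400$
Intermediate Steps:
$V = -200$ ($V = 20 \left(-10\right) = -200$)
$V K{\left(-14,5 \right)} = \left(-200\right) 7 = -1400$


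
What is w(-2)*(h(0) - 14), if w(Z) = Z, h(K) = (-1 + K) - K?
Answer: 30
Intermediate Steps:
h(K) = -1
w(-2)*(h(0) - 14) = -2*(-1 - 14) = -2*(-15) = 30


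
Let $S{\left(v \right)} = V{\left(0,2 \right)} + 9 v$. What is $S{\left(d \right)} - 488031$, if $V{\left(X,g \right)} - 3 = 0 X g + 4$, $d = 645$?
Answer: $-482219$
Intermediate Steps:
$V{\left(X,g \right)} = 7$ ($V{\left(X,g \right)} = 3 + \left(0 X g + 4\right) = 3 + \left(0 g + 4\right) = 3 + \left(0 + 4\right) = 3 + 4 = 7$)
$S{\left(v \right)} = 7 + 9 v$
$S{\left(d \right)} - 488031 = \left(7 + 9 \cdot 645\right) - 488031 = \left(7 + 5805\right) - 488031 = 5812 - 488031 = -482219$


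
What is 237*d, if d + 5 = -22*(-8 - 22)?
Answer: 155235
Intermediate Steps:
d = 655 (d = -5 - 22*(-8 - 22) = -5 - 22*(-30) = -5 + 660 = 655)
237*d = 237*655 = 155235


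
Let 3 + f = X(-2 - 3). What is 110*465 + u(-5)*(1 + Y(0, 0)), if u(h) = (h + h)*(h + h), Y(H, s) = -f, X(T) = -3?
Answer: 51850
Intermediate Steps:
f = -6 (f = -3 - 3 = -6)
Y(H, s) = 6 (Y(H, s) = -1*(-6) = 6)
u(h) = 4*h² (u(h) = (2*h)*(2*h) = 4*h²)
110*465 + u(-5)*(1 + Y(0, 0)) = 110*465 + (4*(-5)²)*(1 + 6) = 51150 + (4*25)*7 = 51150 + 100*7 = 51150 + 700 = 51850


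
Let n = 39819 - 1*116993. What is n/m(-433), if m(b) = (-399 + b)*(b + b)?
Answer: -38587/360256 ≈ -0.10711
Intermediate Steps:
m(b) = 2*b*(-399 + b) (m(b) = (-399 + b)*(2*b) = 2*b*(-399 + b))
n = -77174 (n = 39819 - 116993 = -77174)
n/m(-433) = -77174*(-1/(866*(-399 - 433))) = -77174/(2*(-433)*(-832)) = -77174/720512 = -77174*1/720512 = -38587/360256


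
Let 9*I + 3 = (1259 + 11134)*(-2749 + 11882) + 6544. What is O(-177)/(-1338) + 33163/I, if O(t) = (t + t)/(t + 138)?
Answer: -4082549291/984429171570 ≈ -0.0041471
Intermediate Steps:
O(t) = 2*t/(138 + t) (O(t) = (2*t)/(138 + t) = 2*t/(138 + t))
I = 113191810/9 (I = -⅓ + ((1259 + 11134)*(-2749 + 11882) + 6544)/9 = -⅓ + (12393*9133 + 6544)/9 = -⅓ + (113185269 + 6544)/9 = -⅓ + (⅑)*113191813 = -⅓ + 113191813/9 = 113191810/9 ≈ 1.2577e+7)
O(-177)/(-1338) + 33163/I = (2*(-177)/(138 - 177))/(-1338) + 33163/(113191810/9) = (2*(-177)/(-39))*(-1/1338) + 33163*(9/113191810) = (2*(-177)*(-1/39))*(-1/1338) + 298467/113191810 = (118/13)*(-1/1338) + 298467/113191810 = -59/8697 + 298467/113191810 = -4082549291/984429171570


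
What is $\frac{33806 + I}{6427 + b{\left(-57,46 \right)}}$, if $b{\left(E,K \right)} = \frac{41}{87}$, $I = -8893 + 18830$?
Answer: $\frac{3805641}{559190} \approx 6.8056$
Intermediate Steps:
$I = 9937$
$b{\left(E,K \right)} = \frac{41}{87}$ ($b{\left(E,K \right)} = 41 \cdot \frac{1}{87} = \frac{41}{87}$)
$\frac{33806 + I}{6427 + b{\left(-57,46 \right)}} = \frac{33806 + 9937}{6427 + \frac{41}{87}} = \frac{43743}{\frac{559190}{87}} = 43743 \cdot \frac{87}{559190} = \frac{3805641}{559190}$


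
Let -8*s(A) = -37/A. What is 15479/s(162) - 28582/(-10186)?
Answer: 102170101679/188441 ≈ 5.4219e+5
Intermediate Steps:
s(A) = 37/(8*A) (s(A) = -(-37)/(8*A) = 37/(8*A))
15479/s(162) - 28582/(-10186) = 15479/(((37/8)/162)) - 28582/(-10186) = 15479/(((37/8)*(1/162))) - 28582*(-1/10186) = 15479/(37/1296) + 14291/5093 = 15479*(1296/37) + 14291/5093 = 20060784/37 + 14291/5093 = 102170101679/188441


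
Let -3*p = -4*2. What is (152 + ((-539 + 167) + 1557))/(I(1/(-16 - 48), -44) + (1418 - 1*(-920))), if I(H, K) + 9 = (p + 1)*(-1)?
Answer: 4011/6976 ≈ 0.57497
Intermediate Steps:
p = 8/3 (p = -(-4)*2/3 = -1/3*(-8) = 8/3 ≈ 2.6667)
I(H, K) = -38/3 (I(H, K) = -9 + (8/3 + 1)*(-1) = -9 + (11/3)*(-1) = -9 - 11/3 = -38/3)
(152 + ((-539 + 167) + 1557))/(I(1/(-16 - 48), -44) + (1418 - 1*(-920))) = (152 + ((-539 + 167) + 1557))/(-38/3 + (1418 - 1*(-920))) = (152 + (-372 + 1557))/(-38/3 + (1418 + 920)) = (152 + 1185)/(-38/3 + 2338) = 1337/(6976/3) = 1337*(3/6976) = 4011/6976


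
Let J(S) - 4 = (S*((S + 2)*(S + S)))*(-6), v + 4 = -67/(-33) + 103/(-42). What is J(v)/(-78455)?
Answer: -522600823/71634593030 ≈ -0.0072954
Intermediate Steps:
v = -681/154 (v = -4 + (-67/(-33) + 103/(-42)) = -4 + (-67*(-1/33) + 103*(-1/42)) = -4 + (67/33 - 103/42) = -4 - 65/154 = -681/154 ≈ -4.4221)
J(S) = 4 - 12*S²*(2 + S) (J(S) = 4 + (S*((S + 2)*(S + S)))*(-6) = 4 + (S*((2 + S)*(2*S)))*(-6) = 4 + (S*(2*S*(2 + S)))*(-6) = 4 + (2*S²*(2 + S))*(-6) = 4 - 12*S²*(2 + S))
J(v)/(-78455) = (4 - 24*(-681/154)² - 12*(-681/154)³)/(-78455) = (4 - 24*463761/23716 - 12*(-315821241/3652264))*(-1/78455) = (4 - 2782566/5929 + 947463723/913066)*(-1/78455) = (522600823/913066)*(-1/78455) = -522600823/71634593030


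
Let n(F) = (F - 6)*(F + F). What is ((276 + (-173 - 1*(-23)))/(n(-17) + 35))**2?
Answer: 15876/667489 ≈ 0.023785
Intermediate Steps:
n(F) = 2*F*(-6 + F) (n(F) = (-6 + F)*(2*F) = 2*F*(-6 + F))
((276 + (-173 - 1*(-23)))/(n(-17) + 35))**2 = ((276 + (-173 - 1*(-23)))/(2*(-17)*(-6 - 17) + 35))**2 = ((276 + (-173 + 23))/(2*(-17)*(-23) + 35))**2 = ((276 - 150)/(782 + 35))**2 = (126/817)**2 = 15876/667489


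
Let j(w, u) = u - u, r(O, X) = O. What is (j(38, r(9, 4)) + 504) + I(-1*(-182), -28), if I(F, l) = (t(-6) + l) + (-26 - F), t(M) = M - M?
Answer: 268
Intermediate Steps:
t(M) = 0
j(w, u) = 0
I(F, l) = -26 + l - F (I(F, l) = (0 + l) + (-26 - F) = l + (-26 - F) = -26 + l - F)
(j(38, r(9, 4)) + 504) + I(-1*(-182), -28) = (0 + 504) + (-26 - 28 - (-1)*(-182)) = 504 + (-26 - 28 - 1*182) = 504 + (-26 - 28 - 182) = 504 - 236 = 268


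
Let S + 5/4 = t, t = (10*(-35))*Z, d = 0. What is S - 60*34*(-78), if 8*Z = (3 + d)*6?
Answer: 633325/4 ≈ 1.5833e+5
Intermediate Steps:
Z = 9/4 (Z = ((3 + 0)*6)/8 = (3*6)/8 = (⅛)*18 = 9/4 ≈ 2.2500)
t = -1575/2 (t = (10*(-35))*(9/4) = -350*9/4 = -1575/2 ≈ -787.50)
S = -3155/4 (S = -5/4 - 1575/2 = -3155/4 ≈ -788.75)
S - 60*34*(-78) = -3155/4 - 60*34*(-78) = -3155/4 - 2040*(-78) = -3155/4 - 1*(-159120) = -3155/4 + 159120 = 633325/4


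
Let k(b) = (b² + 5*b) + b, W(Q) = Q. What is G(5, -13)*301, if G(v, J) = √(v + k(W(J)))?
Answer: 1204*√6 ≈ 2949.2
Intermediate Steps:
k(b) = b² + 6*b
G(v, J) = √(v + J*(6 + J))
G(5, -13)*301 = √(5 - 13*(6 - 13))*301 = √(5 - 13*(-7))*301 = √(5 + 91)*301 = √96*301 = (4*√6)*301 = 1204*√6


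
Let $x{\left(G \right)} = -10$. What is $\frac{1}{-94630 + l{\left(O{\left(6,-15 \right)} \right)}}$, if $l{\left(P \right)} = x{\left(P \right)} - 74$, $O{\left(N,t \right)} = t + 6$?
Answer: $- \frac{1}{94714} \approx -1.0558 \cdot 10^{-5}$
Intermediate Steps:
$O{\left(N,t \right)} = 6 + t$
$l{\left(P \right)} = -84$ ($l{\left(P \right)} = -10 - 74 = -84$)
$\frac{1}{-94630 + l{\left(O{\left(6,-15 \right)} \right)}} = \frac{1}{-94630 - 84} = \frac{1}{-94714} = - \frac{1}{94714}$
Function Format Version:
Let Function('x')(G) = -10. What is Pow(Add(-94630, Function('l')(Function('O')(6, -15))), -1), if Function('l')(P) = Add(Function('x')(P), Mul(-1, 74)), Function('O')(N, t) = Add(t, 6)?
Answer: Rational(-1, 94714) ≈ -1.0558e-5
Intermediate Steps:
Function('O')(N, t) = Add(6, t)
Function('l')(P) = -84 (Function('l')(P) = Add(-10, Mul(-1, 74)) = Add(-10, -74) = -84)
Pow(Add(-94630, Function('l')(Function('O')(6, -15))), -1) = Pow(Add(-94630, -84), -1) = Pow(-94714, -1) = Rational(-1, 94714)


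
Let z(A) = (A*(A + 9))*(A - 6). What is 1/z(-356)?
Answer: -1/44718584 ≈ -2.2362e-8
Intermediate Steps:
z(A) = A*(-6 + A)*(9 + A) (z(A) = (A*(9 + A))*(-6 + A) = A*(-6 + A)*(9 + A))
1/z(-356) = 1/(-356*(-54 + (-356)² + 3*(-356))) = 1/(-356*(-54 + 126736 - 1068)) = 1/(-356*125614) = 1/(-44718584) = -1/44718584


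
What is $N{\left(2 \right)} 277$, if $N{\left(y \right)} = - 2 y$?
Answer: $-1108$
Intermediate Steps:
$N{\left(y \right)} = - 2 y$
$N{\left(2 \right)} 277 = \left(-2\right) 2 \cdot 277 = \left(-4\right) 277 = -1108$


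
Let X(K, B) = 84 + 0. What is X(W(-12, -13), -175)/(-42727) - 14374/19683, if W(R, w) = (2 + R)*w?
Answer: -615811270/840995541 ≈ -0.73224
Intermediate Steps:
W(R, w) = w*(2 + R)
X(K, B) = 84
X(W(-12, -13), -175)/(-42727) - 14374/19683 = 84/(-42727) - 14374/19683 = 84*(-1/42727) - 14374*1/19683 = -84/42727 - 14374/19683 = -615811270/840995541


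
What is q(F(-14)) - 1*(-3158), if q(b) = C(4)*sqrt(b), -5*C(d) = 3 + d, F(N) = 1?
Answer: 15783/5 ≈ 3156.6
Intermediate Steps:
C(d) = -3/5 - d/5 (C(d) = -(3 + d)/5 = -3/5 - d/5)
q(b) = -7*sqrt(b)/5 (q(b) = (-3/5 - 1/5*4)*sqrt(b) = (-3/5 - 4/5)*sqrt(b) = -7*sqrt(b)/5)
q(F(-14)) - 1*(-3158) = -7*sqrt(1)/5 - 1*(-3158) = -7/5*1 + 3158 = -7/5 + 3158 = 15783/5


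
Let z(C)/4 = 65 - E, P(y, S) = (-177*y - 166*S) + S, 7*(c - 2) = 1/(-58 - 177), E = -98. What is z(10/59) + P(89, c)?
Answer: -5076766/329 ≈ -15431.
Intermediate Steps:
c = 3289/1645 (c = 2 + 1/(7*(-58 - 177)) = 2 + (⅐)/(-235) = 2 + (⅐)*(-1/235) = 2 - 1/1645 = 3289/1645 ≈ 1.9994)
P(y, S) = -177*y - 165*S
z(C) = 652 (z(C) = 4*(65 - 1*(-98)) = 4*(65 + 98) = 4*163 = 652)
z(10/59) + P(89, c) = 652 + (-177*89 - 165*3289/1645) = 652 + (-15753 - 108537/329) = 652 - 5291274/329 = -5076766/329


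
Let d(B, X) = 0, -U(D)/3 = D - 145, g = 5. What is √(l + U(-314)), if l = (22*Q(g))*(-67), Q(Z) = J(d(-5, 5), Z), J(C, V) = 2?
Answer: I*√1571 ≈ 39.636*I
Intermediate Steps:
U(D) = 435 - 3*D (U(D) = -3*(D - 145) = -3*(-145 + D) = 435 - 3*D)
Q(Z) = 2
l = -2948 (l = (22*2)*(-67) = 44*(-67) = -2948)
√(l + U(-314)) = √(-2948 + (435 - 3*(-314))) = √(-2948 + (435 + 942)) = √(-2948 + 1377) = √(-1571) = I*√1571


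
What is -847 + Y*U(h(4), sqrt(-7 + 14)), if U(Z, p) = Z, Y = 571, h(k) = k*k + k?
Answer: 10573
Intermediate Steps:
h(k) = k + k**2 (h(k) = k**2 + k = k + k**2)
-847 + Y*U(h(4), sqrt(-7 + 14)) = -847 + 571*(4*(1 + 4)) = -847 + 571*(4*5) = -847 + 571*20 = -847 + 11420 = 10573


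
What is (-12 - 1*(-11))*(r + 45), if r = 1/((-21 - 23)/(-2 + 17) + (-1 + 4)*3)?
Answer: -4110/91 ≈ -45.165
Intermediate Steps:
r = 15/91 (r = 1/(-44/15 + 3*3) = 1/(-44*1/15 + 9) = 1/(-44/15 + 9) = 1/(91/15) = 15/91 ≈ 0.16484)
(-12 - 1*(-11))*(r + 45) = (-12 - 1*(-11))*(15/91 + 45) = (-12 + 11)*(4110/91) = -1*4110/91 = -4110/91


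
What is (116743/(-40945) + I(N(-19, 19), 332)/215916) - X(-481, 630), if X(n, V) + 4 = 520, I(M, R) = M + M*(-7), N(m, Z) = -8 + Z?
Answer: -40236847227/77549830 ≈ -518.85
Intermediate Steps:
I(M, R) = -6*M (I(M, R) = M - 7*M = -6*M)
X(n, V) = 516 (X(n, V) = -4 + 520 = 516)
(116743/(-40945) + I(N(-19, 19), 332)/215916) - X(-481, 630) = (116743/(-40945) - 6*(-8 + 19)/215916) - 1*516 = (116743*(-1/40945) - 6*11*(1/215916)) - 516 = (-116743/40945 - 66*1/215916) - 516 = (-116743/40945 - 11/35986) - 516 = -221134947/77549830 - 516 = -40236847227/77549830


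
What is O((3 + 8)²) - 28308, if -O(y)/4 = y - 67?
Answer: -28524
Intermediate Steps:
O(y) = 268 - 4*y (O(y) = -4*(y - 67) = -4*(-67 + y) = 268 - 4*y)
O((3 + 8)²) - 28308 = (268 - 4*(3 + 8)²) - 28308 = (268 - 4*11²) - 28308 = (268 - 4*121) - 28308 = (268 - 484) - 28308 = -216 - 28308 = -28524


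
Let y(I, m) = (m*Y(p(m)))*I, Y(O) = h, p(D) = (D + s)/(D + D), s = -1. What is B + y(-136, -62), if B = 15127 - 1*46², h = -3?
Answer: -12285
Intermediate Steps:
p(D) = (-1 + D)/(2*D) (p(D) = (D - 1)/(D + D) = (-1 + D)/((2*D)) = (-1 + D)*(1/(2*D)) = (-1 + D)/(2*D))
Y(O) = -3
y(I, m) = -3*I*m (y(I, m) = (m*(-3))*I = (-3*m)*I = -3*I*m)
B = 13011 (B = 15127 - 1*2116 = 15127 - 2116 = 13011)
B + y(-136, -62) = 13011 - 3*(-136)*(-62) = 13011 - 25296 = -12285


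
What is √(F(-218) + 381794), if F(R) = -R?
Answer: 2*√95503 ≈ 618.07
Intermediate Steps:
√(F(-218) + 381794) = √(-1*(-218) + 381794) = √(218 + 381794) = √382012 = 2*√95503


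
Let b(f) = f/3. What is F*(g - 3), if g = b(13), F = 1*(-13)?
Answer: -52/3 ≈ -17.333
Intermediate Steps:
F = -13
b(f) = f/3 (b(f) = f*(⅓) = f/3)
g = 13/3 (g = (⅓)*13 = 13/3 ≈ 4.3333)
F*(g - 3) = -13*(13/3 - 3) = -13*4/3 = -52/3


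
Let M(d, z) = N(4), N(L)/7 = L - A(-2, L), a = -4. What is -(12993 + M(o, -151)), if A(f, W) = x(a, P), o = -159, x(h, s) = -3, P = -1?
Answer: -13042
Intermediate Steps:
A(f, W) = -3
N(L) = 21 + 7*L (N(L) = 7*(L - 1*(-3)) = 7*(L + 3) = 7*(3 + L) = 21 + 7*L)
M(d, z) = 49 (M(d, z) = 21 + 7*4 = 21 + 28 = 49)
-(12993 + M(o, -151)) = -(12993 + 49) = -1*13042 = -13042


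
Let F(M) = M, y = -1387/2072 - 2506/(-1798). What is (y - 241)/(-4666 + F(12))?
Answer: 447568145/8669136112 ≈ 0.051628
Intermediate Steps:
y = 1349303/1862728 (y = -1387*1/2072 - 2506*(-1/1798) = -1387/2072 + 1253/899 = 1349303/1862728 ≈ 0.72437)
(y - 241)/(-4666 + F(12)) = (1349303/1862728 - 241)/(-4666 + 12) = -447568145/1862728/(-4654) = -447568145/1862728*(-1/4654) = 447568145/8669136112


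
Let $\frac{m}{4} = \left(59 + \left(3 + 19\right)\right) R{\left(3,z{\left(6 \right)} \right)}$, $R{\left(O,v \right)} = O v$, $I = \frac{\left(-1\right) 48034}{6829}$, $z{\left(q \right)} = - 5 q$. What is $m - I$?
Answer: $- \frac{199085606}{6829} \approx -29153.0$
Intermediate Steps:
$I = - \frac{48034}{6829}$ ($I = \left(-48034\right) \frac{1}{6829} = - \frac{48034}{6829} \approx -7.0338$)
$m = -29160$ ($m = 4 \left(59 + \left(3 + 19\right)\right) 3 \left(\left(-5\right) 6\right) = 4 \left(59 + 22\right) 3 \left(-30\right) = 4 \cdot 81 \left(-90\right) = 4 \left(-7290\right) = -29160$)
$m - I = -29160 - - \frac{48034}{6829} = -29160 + \frac{48034}{6829} = - \frac{199085606}{6829}$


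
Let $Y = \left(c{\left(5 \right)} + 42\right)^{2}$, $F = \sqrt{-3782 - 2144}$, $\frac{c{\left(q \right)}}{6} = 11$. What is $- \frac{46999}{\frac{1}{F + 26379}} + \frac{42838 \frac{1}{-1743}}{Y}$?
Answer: $- \frac{12602649204931715}{10165176} - 46999 i \sqrt{5926} \approx -1.2398 \cdot 10^{9} - 3.618 \cdot 10^{6} i$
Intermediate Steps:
$c{\left(q \right)} = 66$ ($c{\left(q \right)} = 6 \cdot 11 = 66$)
$F = i \sqrt{5926}$ ($F = \sqrt{-5926} = i \sqrt{5926} \approx 76.98 i$)
$Y = 11664$ ($Y = \left(66 + 42\right)^{2} = 108^{2} = 11664$)
$- \frac{46999}{\frac{1}{F + 26379}} + \frac{42838 \frac{1}{-1743}}{Y} = - \frac{46999}{\frac{1}{i \sqrt{5926} + 26379}} + \frac{42838 \frac{1}{-1743}}{11664} = - \frac{46999}{\frac{1}{26379 + i \sqrt{5926}}} + 42838 \left(- \frac{1}{1743}\right) \frac{1}{11664} = - 46999 \left(26379 + i \sqrt{5926}\right) - \frac{21419}{10165176} = \left(-1239786621 - 46999 i \sqrt{5926}\right) - \frac{21419}{10165176} = - \frac{12602649204931715}{10165176} - 46999 i \sqrt{5926}$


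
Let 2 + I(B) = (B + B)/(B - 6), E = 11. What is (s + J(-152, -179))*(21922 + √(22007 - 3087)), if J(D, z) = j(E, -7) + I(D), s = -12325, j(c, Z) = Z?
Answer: -21357157748/79 - 1948468*√4730/79 ≈ -2.7204e+8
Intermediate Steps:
I(B) = -2 + 2*B/(-6 + B) (I(B) = -2 + (B + B)/(B - 6) = -2 + (2*B)/(-6 + B) = -2 + 2*B/(-6 + B))
J(D, z) = -7 + 12/(-6 + D)
(s + J(-152, -179))*(21922 + √(22007 - 3087)) = (-12325 + (54 - 7*(-152))/(-6 - 152))*(21922 + √(22007 - 3087)) = (-12325 + (54 + 1064)/(-158))*(21922 + √18920) = (-12325 - 1/158*1118)*(21922 + 2*√4730) = (-12325 - 559/79)*(21922 + 2*√4730) = -974234*(21922 + 2*√4730)/79 = -21357157748/79 - 1948468*√4730/79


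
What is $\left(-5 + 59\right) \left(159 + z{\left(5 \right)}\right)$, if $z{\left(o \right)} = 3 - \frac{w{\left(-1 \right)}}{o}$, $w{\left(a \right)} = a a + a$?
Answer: $8748$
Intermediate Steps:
$w{\left(a \right)} = a + a^{2}$ ($w{\left(a \right)} = a^{2} + a = a + a^{2}$)
$z{\left(o \right)} = 3$ ($z{\left(o \right)} = 3 - \frac{\left(-1\right) \left(1 - 1\right)}{o} = 3 - \frac{\left(-1\right) 0}{o} = 3 - \frac{0}{o} = 3 - 0 = 3 + 0 = 3$)
$\left(-5 + 59\right) \left(159 + z{\left(5 \right)}\right) = \left(-5 + 59\right) \left(159 + 3\right) = 54 \cdot 162 = 8748$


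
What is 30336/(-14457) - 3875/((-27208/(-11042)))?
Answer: -1306767687/829844 ≈ -1574.7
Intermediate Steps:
30336/(-14457) - 3875/((-27208/(-11042))) = 30336*(-1/14457) - 3875/((-27208*(-1/11042))) = -128/61 - 3875/13604/5521 = -128/61 - 3875*5521/13604 = -128/61 - 21393875/13604 = -1306767687/829844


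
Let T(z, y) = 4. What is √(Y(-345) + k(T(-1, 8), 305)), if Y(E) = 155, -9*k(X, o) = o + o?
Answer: √785/3 ≈ 9.3393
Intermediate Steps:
k(X, o) = -2*o/9 (k(X, o) = -(o + o)/9 = -2*o/9)
√(Y(-345) + k(T(-1, 8), 305)) = √(155 - 2/9*305) = √(155 - 610/9) = √(785/9) = √785/3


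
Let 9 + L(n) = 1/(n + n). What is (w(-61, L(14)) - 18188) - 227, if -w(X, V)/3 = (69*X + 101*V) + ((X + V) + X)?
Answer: -37505/14 ≈ -2678.9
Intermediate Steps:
L(n) = -9 + 1/(2*n) (L(n) = -9 + 1/(n + n) = -9 + 1/(2*n))
w(X, V) = -306*V - 213*X (w(X, V) = -3*((69*X + 101*V) + ((X + V) + X)) = -3*((69*X + 101*V) + ((V + X) + X)) = -3*((69*X + 101*V) + (V + 2*X)) = -3*(71*X + 102*V) = -306*V - 213*X)
(w(-61, L(14)) - 18188) - 227 = ((-306*(-9 + (½)/14) - 213*(-61)) - 18188) - 227 = ((-306*(-9 + (½)*(1/14)) + 12993) - 18188) - 227 = ((-306*(-9 + 1/28) + 12993) - 18188) - 227 = ((-306*(-251/28) + 12993) - 18188) - 227 = ((38403/14 + 12993) - 18188) - 227 = (220305/14 - 18188) - 227 = -34327/14 - 227 = -37505/14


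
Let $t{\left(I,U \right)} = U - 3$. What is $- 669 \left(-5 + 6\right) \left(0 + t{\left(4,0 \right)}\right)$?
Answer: $2007$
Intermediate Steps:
$t{\left(I,U \right)} = -3 + U$ ($t{\left(I,U \right)} = U - 3 = -3 + U$)
$- 669 \left(-5 + 6\right) \left(0 + t{\left(4,0 \right)}\right) = - 669 \left(-5 + 6\right) \left(0 + \left(-3 + 0\right)\right) = - 669 \cdot 1 \left(0 - 3\right) = - 669 \cdot 1 \left(-3\right) = \left(-669\right) \left(-3\right) = 2007$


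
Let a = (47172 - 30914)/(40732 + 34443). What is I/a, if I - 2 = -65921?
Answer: -4955460825/16258 ≈ -3.0480e+5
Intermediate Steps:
I = -65919 (I = 2 - 65921 = -65919)
a = 16258/75175 ≈ 0.21627
I/a = -65919/16258/75175 = -65919*75175/16258 = -4955460825/16258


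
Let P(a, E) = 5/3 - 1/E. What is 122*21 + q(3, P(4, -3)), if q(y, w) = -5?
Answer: 2557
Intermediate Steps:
P(a, E) = 5/3 - 1/E (P(a, E) = 5*(⅓) - 1/E = 5/3 - 1/E)
122*21 + q(3, P(4, -3)) = 122*21 - 5 = 2562 - 5 = 2557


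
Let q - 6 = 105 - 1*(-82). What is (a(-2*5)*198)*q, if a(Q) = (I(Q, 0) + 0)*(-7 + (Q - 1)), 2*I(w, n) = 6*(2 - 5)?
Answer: 6190668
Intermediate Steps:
I(w, n) = -9 (I(w, n) = (6*(2 - 5))/2 = (6*(-3))/2 = (½)*(-18) = -9)
a(Q) = 72 - 9*Q (a(Q) = (-9 + 0)*(-7 + (Q - 1)) = -9*(-7 + (-1 + Q)) = -9*(-8 + Q) = 72 - 9*Q)
q = 193 (q = 6 + (105 - 1*(-82)) = 6 + (105 + 82) = 6 + 187 = 193)
(a(-2*5)*198)*q = ((72 - (-18)*5)*198)*193 = ((72 - 9*(-10))*198)*193 = ((72 + 90)*198)*193 = (162*198)*193 = 32076*193 = 6190668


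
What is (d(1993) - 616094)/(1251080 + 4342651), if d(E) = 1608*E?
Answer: 2588650/5593731 ≈ 0.46278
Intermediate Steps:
(d(1993) - 616094)/(1251080 + 4342651) = (1608*1993 - 616094)/(1251080 + 4342651) = (3204744 - 616094)/5593731 = 2588650*(1/5593731) = 2588650/5593731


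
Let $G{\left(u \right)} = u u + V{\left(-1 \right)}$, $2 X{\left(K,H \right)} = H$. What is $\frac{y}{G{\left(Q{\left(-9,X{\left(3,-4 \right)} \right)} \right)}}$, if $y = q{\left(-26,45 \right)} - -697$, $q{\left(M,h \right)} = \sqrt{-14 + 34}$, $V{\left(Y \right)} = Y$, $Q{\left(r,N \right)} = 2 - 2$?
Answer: $-697 - 2 \sqrt{5} \approx -701.47$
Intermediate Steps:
$X{\left(K,H \right)} = \frac{H}{2}$
$Q{\left(r,N \right)} = 0$
$q{\left(M,h \right)} = 2 \sqrt{5}$ ($q{\left(M,h \right)} = \sqrt{20} = 2 \sqrt{5}$)
$G{\left(u \right)} = -1 + u^{2}$ ($G{\left(u \right)} = u u - 1 = u^{2} - 1 = -1 + u^{2}$)
$y = 697 + 2 \sqrt{5}$ ($y = 2 \sqrt{5} - -697 = 2 \sqrt{5} + 697 = 697 + 2 \sqrt{5} \approx 701.47$)
$\frac{y}{G{\left(Q{\left(-9,X{\left(3,-4 \right)} \right)} \right)}} = \frac{697 + 2 \sqrt{5}}{-1 + 0^{2}} = \frac{697 + 2 \sqrt{5}}{-1 + 0} = \frac{697 + 2 \sqrt{5}}{-1} = \left(697 + 2 \sqrt{5}\right) \left(-1\right) = -697 - 2 \sqrt{5}$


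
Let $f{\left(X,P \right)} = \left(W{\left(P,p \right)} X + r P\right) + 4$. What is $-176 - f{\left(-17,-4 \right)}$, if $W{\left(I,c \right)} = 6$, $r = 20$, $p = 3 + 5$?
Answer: $2$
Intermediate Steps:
$p = 8$
$f{\left(X,P \right)} = 4 + 6 X + 20 P$ ($f{\left(X,P \right)} = \left(6 X + 20 P\right) + 4 = 4 + 6 X + 20 P$)
$-176 - f{\left(-17,-4 \right)} = -176 - \left(4 + 6 \left(-17\right) + 20 \left(-4\right)\right) = -176 - \left(4 - 102 - 80\right) = -176 - -178 = -176 + 178 = 2$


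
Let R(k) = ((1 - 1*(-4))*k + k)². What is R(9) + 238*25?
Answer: 8866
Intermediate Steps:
R(k) = 36*k² (R(k) = ((1 + 4)*k + k)² = (5*k + k)² = (6*k)² = 36*k²)
R(9) + 238*25 = 36*9² + 238*25 = 36*81 + 5950 = 2916 + 5950 = 8866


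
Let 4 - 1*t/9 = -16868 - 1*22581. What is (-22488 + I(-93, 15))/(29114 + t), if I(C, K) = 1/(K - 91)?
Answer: -1709089/29198516 ≈ -0.058533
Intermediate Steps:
t = 355077 (t = 36 - 9*(-16868 - 1*22581) = 36 - 9*(-16868 - 22581) = 36 - 9*(-39449) = 36 + 355041 = 355077)
I(C, K) = 1/(-91 + K)
(-22488 + I(-93, 15))/(29114 + t) = (-22488 + 1/(-91 + 15))/(29114 + 355077) = (-22488 + 1/(-76))/384191 = (-22488 - 1/76)*(1/384191) = -1709089/76*1/384191 = -1709089/29198516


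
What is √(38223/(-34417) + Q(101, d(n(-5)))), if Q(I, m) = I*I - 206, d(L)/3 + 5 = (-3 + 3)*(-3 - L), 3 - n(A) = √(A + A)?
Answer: 2*√2959515179891/34417 ≈ 99.969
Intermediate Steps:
n(A) = 3 - √2*√A (n(A) = 3 - √(A + A) = 3 - √(2*A) = 3 - √2*√A)
d(L) = -15 (d(L) = -15 + 3*((-3 + 3)*(-3 - L)) = -15 + 3*(0*(-3 - L)) = -15 + 3*0 = -15 + 0 = -15)
Q(I, m) = -206 + I² (Q(I, m) = I² - 206 = -206 + I²)
√(38223/(-34417) + Q(101, d(n(-5)))) = √(38223/(-34417) + (-206 + 101²)) = √(38223*(-1/34417) + (-206 + 10201)) = √(-38223/34417 + 9995) = √(343959692/34417) = 2*√2959515179891/34417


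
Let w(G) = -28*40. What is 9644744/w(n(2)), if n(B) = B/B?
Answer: -1205593/140 ≈ -8611.4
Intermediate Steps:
n(B) = 1
w(G) = -1120
9644744/w(n(2)) = 9644744/(-1120) = 9644744*(-1/1120) = -1205593/140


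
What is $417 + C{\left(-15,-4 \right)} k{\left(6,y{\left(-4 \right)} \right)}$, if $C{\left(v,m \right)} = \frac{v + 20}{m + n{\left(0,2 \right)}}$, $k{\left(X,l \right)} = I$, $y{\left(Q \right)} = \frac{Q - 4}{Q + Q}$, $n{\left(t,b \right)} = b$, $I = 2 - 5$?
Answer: $\frac{849}{2} \approx 424.5$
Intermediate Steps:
$I = -3$
$y{\left(Q \right)} = \frac{-4 + Q}{2 Q}$
$k{\left(X,l \right)} = -3$
$C{\left(v,m \right)} = \frac{20 + v}{2 + m}$ ($C{\left(v,m \right)} = \frac{v + 20}{m + 2} = \frac{20 + v}{2 + m}$)
$417 + C{\left(-15,-4 \right)} k{\left(6,y{\left(-4 \right)} \right)} = 417 + \frac{20 - 15}{2 - 4} \left(-3\right) = 417 + \frac{1}{-2} \cdot 5 \left(-3\right) = 417 + \left(- \frac{1}{2}\right) 5 \left(-3\right) = 417 - - \frac{15}{2} = 417 + \frac{15}{2} = \frac{849}{2}$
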